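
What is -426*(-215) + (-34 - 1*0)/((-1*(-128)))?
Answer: 5861743/64 ≈ 91590.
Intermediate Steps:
-426*(-215) + (-34 - 1*0)/((-1*(-128))) = 91590 + (-34 + 0)/128 = 91590 - 34*1/128 = 91590 - 17/64 = 5861743/64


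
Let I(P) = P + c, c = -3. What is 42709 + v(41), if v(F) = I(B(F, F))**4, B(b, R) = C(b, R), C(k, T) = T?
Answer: 2127845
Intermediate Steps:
B(b, R) = R
I(P) = -3 + P (I(P) = P - 3 = -3 + P)
v(F) = (-3 + F)**4
42709 + v(41) = 42709 + (-3 + 41)**4 = 42709 + 38**4 = 42709 + 2085136 = 2127845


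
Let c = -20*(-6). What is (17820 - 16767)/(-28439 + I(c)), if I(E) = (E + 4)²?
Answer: -1053/13063 ≈ -0.080609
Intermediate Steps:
c = 120
I(E) = (4 + E)²
(17820 - 16767)/(-28439 + I(c)) = (17820 - 16767)/(-28439 + (4 + 120)²) = 1053/(-28439 + 124²) = 1053/(-28439 + 15376) = 1053/(-13063) = 1053*(-1/13063) = -1053/13063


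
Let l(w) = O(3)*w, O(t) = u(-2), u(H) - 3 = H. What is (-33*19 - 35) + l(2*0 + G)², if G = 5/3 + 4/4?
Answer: -5894/9 ≈ -654.89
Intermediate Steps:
u(H) = 3 + H
O(t) = 1 (O(t) = 3 - 2 = 1)
G = 8/3 (G = 5*(⅓) + 4*(¼) = 5/3 + 1 = 8/3 ≈ 2.6667)
l(w) = w (l(w) = 1*w = w)
(-33*19 - 35) + l(2*0 + G)² = (-33*19 - 35) + (2*0 + 8/3)² = (-627 - 35) + (0 + 8/3)² = -662 + (8/3)² = -662 + 64/9 = -5894/9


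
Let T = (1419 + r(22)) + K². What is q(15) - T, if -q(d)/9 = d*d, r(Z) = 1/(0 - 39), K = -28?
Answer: -164891/39 ≈ -4228.0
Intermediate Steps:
r(Z) = -1/39 (r(Z) = 1/(-39) = -1/39)
q(d) = -9*d² (q(d) = -9*d*d = -9*d²)
T = 85916/39 (T = (1419 - 1/39) + (-28)² = 55340/39 + 784 = 85916/39 ≈ 2203.0)
q(15) - T = -9*15² - 1*85916/39 = -9*225 - 85916/39 = -2025 - 85916/39 = -164891/39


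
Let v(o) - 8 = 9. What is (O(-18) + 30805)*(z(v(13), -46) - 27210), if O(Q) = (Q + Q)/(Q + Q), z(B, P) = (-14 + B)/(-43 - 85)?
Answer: -53646846849/64 ≈ -8.3823e+8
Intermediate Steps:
v(o) = 17 (v(o) = 8 + 9 = 17)
z(B, P) = 7/64 - B/128 (z(B, P) = (-14 + B)/(-128) = (-14 + B)*(-1/128) = 7/64 - B/128)
O(Q) = 1 (O(Q) = (2*Q)/((2*Q)) = (2*Q)*(1/(2*Q)) = 1)
(O(-18) + 30805)*(z(v(13), -46) - 27210) = (1 + 30805)*((7/64 - 1/128*17) - 27210) = 30806*((7/64 - 17/128) - 27210) = 30806*(-3/128 - 27210) = 30806*(-3482883/128) = -53646846849/64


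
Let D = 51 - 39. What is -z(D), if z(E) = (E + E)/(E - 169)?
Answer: 24/157 ≈ 0.15287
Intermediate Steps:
D = 12
z(E) = 2*E/(-169 + E) (z(E) = (2*E)/(-169 + E) = 2*E/(-169 + E))
-z(D) = -2*12/(-169 + 12) = -2*12/(-157) = -2*12*(-1)/157 = -1*(-24/157) = 24/157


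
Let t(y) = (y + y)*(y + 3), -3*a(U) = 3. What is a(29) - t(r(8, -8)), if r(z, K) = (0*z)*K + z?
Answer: -177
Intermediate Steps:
r(z, K) = z (r(z, K) = 0*K + z = 0 + z = z)
a(U) = -1 (a(U) = -⅓*3 = -1)
t(y) = 2*y*(3 + y) (t(y) = (2*y)*(3 + y) = 2*y*(3 + y))
a(29) - t(r(8, -8)) = -1 - 2*8*(3 + 8) = -1 - 2*8*11 = -1 - 1*176 = -1 - 176 = -177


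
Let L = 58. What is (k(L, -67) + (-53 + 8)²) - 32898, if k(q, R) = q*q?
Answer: -27509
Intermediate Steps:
k(q, R) = q²
(k(L, -67) + (-53 + 8)²) - 32898 = (58² + (-53 + 8)²) - 32898 = (3364 + (-45)²) - 32898 = (3364 + 2025) - 32898 = 5389 - 32898 = -27509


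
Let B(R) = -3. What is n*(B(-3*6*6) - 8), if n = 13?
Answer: -143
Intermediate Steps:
n*(B(-3*6*6) - 8) = 13*(-3 - 8) = 13*(-11) = -143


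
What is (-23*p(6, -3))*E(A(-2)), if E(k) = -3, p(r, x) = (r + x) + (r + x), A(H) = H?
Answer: 414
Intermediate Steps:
p(r, x) = 2*r + 2*x
(-23*p(6, -3))*E(A(-2)) = -23*(2*6 + 2*(-3))*(-3) = -23*(12 - 6)*(-3) = -23*6*(-3) = -138*(-3) = 414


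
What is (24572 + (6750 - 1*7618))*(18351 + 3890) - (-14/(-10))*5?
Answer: 527200657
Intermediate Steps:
(24572 + (6750 - 1*7618))*(18351 + 3890) - (-14/(-10))*5 = (24572 + (6750 - 7618))*22241 - (-14*(-1/10))*5 = (24572 - 868)*22241 - 7*5/5 = 23704*22241 - 1*7 = 527200664 - 7 = 527200657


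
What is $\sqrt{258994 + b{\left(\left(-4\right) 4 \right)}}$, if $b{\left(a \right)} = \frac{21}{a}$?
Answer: $\frac{\sqrt{4143883}}{4} \approx 508.91$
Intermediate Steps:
$\sqrt{258994 + b{\left(\left(-4\right) 4 \right)}} = \sqrt{258994 + \frac{21}{\left(-4\right) 4}} = \sqrt{258994 + \frac{21}{-16}} = \sqrt{258994 + 21 \left(- \frac{1}{16}\right)} = \sqrt{258994 - \frac{21}{16}} = \sqrt{\frac{4143883}{16}} = \frac{\sqrt{4143883}}{4}$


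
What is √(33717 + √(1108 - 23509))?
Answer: √(33717 + 3*I*√2489) ≈ 183.62 + 0.4075*I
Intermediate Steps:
√(33717 + √(1108 - 23509)) = √(33717 + √(-22401)) = √(33717 + 3*I*√2489)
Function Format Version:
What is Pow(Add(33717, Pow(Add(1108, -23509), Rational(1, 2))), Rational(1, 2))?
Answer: Pow(Add(33717, Mul(3, I, Pow(2489, Rational(1, 2)))), Rational(1, 2)) ≈ Add(183.62, Mul(0.4075, I))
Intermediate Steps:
Pow(Add(33717, Pow(Add(1108, -23509), Rational(1, 2))), Rational(1, 2)) = Pow(Add(33717, Pow(-22401, Rational(1, 2))), Rational(1, 2)) = Pow(Add(33717, Mul(3, I, Pow(2489, Rational(1, 2)))), Rational(1, 2))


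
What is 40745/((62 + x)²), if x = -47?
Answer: 8149/45 ≈ 181.09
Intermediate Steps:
40745/((62 + x)²) = 40745/((62 - 47)²) = 40745/(15²) = 40745/225 = 40745*(1/225) = 8149/45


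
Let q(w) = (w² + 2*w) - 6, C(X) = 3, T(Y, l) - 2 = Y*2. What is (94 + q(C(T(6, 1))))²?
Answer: 10609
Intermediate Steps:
T(Y, l) = 2 + 2*Y (T(Y, l) = 2 + Y*2 = 2 + 2*Y)
q(w) = -6 + w² + 2*w
(94 + q(C(T(6, 1))))² = (94 + (-6 + 3² + 2*3))² = (94 + (-6 + 9 + 6))² = (94 + 9)² = 103² = 10609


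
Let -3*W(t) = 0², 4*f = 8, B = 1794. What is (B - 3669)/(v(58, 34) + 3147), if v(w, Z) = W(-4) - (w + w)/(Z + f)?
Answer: -16875/28294 ≈ -0.59642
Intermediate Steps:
f = 2 (f = (¼)*8 = 2)
W(t) = 0 (W(t) = -⅓*0² = -⅓*0 = 0)
v(w, Z) = -2*w/(2 + Z) (v(w, Z) = 0 - (w + w)/(Z + 2) = 0 - 2*w/(2 + Z) = -2*w/(2 + Z))
(B - 3669)/(v(58, 34) + 3147) = (1794 - 3669)/(-2*58/(2 + 34) + 3147) = -1875/(-2*58/36 + 3147) = -1875/(-2*58*1/36 + 3147) = -1875/(-29/9 + 3147) = -1875/28294/9 = -1875*9/28294 = -16875/28294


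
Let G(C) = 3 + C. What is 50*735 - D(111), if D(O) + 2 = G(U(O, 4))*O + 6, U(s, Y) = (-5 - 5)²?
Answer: 25313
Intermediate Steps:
U(s, Y) = 100 (U(s, Y) = (-10)² = 100)
D(O) = 4 + 103*O (D(O) = -2 + ((3 + 100)*O + 6) = -2 + (103*O + 6) = -2 + (6 + 103*O) = 4 + 103*O)
50*735 - D(111) = 50*735 - (4 + 103*111) = 36750 - (4 + 11433) = 36750 - 1*11437 = 36750 - 11437 = 25313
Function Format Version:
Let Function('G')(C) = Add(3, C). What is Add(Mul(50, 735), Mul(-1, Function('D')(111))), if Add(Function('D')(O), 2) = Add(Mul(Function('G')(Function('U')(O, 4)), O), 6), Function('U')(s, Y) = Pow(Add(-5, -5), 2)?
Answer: 25313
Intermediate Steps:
Function('U')(s, Y) = 100 (Function('U')(s, Y) = Pow(-10, 2) = 100)
Function('D')(O) = Add(4, Mul(103, O)) (Function('D')(O) = Add(-2, Add(Mul(Add(3, 100), O), 6)) = Add(-2, Add(Mul(103, O), 6)) = Add(-2, Add(6, Mul(103, O))) = Add(4, Mul(103, O)))
Add(Mul(50, 735), Mul(-1, Function('D')(111))) = Add(Mul(50, 735), Mul(-1, Add(4, Mul(103, 111)))) = Add(36750, Mul(-1, Add(4, 11433))) = Add(36750, Mul(-1, 11437)) = Add(36750, -11437) = 25313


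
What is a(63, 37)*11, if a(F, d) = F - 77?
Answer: -154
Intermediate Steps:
a(F, d) = -77 + F
a(63, 37)*11 = (-77 + 63)*11 = -14*11 = -154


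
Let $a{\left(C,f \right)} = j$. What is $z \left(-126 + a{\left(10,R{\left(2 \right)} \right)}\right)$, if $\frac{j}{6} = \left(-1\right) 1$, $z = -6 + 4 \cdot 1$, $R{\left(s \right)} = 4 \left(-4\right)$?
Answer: $264$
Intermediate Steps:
$R{\left(s \right)} = -16$
$z = -2$ ($z = -6 + 4 = -2$)
$j = -6$ ($j = 6 \left(\left(-1\right) 1\right) = 6 \left(-1\right) = -6$)
$a{\left(C,f \right)} = -6$
$z \left(-126 + a{\left(10,R{\left(2 \right)} \right)}\right) = - 2 \left(-126 - 6\right) = \left(-2\right) \left(-132\right) = 264$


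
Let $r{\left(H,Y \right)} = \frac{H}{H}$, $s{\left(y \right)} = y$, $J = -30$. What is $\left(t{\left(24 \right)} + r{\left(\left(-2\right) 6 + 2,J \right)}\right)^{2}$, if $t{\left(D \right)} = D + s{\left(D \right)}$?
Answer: $2401$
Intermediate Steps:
$t{\left(D \right)} = 2 D$ ($t{\left(D \right)} = D + D = 2 D$)
$r{\left(H,Y \right)} = 1$
$\left(t{\left(24 \right)} + r{\left(\left(-2\right) 6 + 2,J \right)}\right)^{2} = \left(2 \cdot 24 + 1\right)^{2} = \left(48 + 1\right)^{2} = 49^{2} = 2401$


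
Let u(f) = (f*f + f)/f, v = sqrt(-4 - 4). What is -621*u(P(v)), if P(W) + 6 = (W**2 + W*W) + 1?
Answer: 12420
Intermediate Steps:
v = 2*I*sqrt(2) (v = sqrt(-8) = 2*I*sqrt(2) ≈ 2.8284*I)
P(W) = -5 + 2*W**2 (P(W) = -6 + ((W**2 + W*W) + 1) = -6 + ((W**2 + W**2) + 1) = -6 + (2*W**2 + 1) = -6 + (1 + 2*W**2) = -5 + 2*W**2)
u(f) = (f + f**2)/f (u(f) = (f**2 + f)/f = (f + f**2)/f)
-621*u(P(v)) = -621*(1 + (-5 + 2*(2*I*sqrt(2))**2)) = -621*(1 + (-5 + 2*(-8))) = -621*(1 + (-5 - 16)) = -621*(1 - 21) = -621*(-20) = 12420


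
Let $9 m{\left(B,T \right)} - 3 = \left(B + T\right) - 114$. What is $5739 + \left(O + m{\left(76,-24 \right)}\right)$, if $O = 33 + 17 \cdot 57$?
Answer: $\frac{60610}{9} \approx 6734.4$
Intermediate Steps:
$O = 1002$ ($O = 33 + 969 = 1002$)
$m{\left(B,T \right)} = - \frac{37}{3} + \frac{B}{9} + \frac{T}{9}$ ($m{\left(B,T \right)} = \frac{1}{3} + \frac{\left(B + T\right) - 114}{9} = \frac{1}{3} + \frac{-114 + B + T}{9} = \frac{1}{3} + \left(- \frac{38}{3} + \frac{B}{9} + \frac{T}{9}\right) = - \frac{37}{3} + \frac{B}{9} + \frac{T}{9}$)
$5739 + \left(O + m{\left(76,-24 \right)}\right) = 5739 + \left(1002 + \left(- \frac{37}{3} + \frac{1}{9} \cdot 76 + \frac{1}{9} \left(-24\right)\right)\right) = 5739 + \left(1002 - \frac{59}{9}\right) = 5739 + \frac{8959}{9} = \frac{60610}{9}$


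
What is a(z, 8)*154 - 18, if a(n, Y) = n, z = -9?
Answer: -1404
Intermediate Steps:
a(z, 8)*154 - 18 = -9*154 - 18 = -1386 - 18 = -1404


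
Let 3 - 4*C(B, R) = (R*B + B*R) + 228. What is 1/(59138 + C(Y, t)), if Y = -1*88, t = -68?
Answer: 4/224359 ≈ 1.7829e-5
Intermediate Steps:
Y = -88
C(B, R) = -225/4 - B*R/2 (C(B, R) = ¾ - ((R*B + B*R) + 228)/4 = ¾ - ((B*R + B*R) + 228)/4 = ¾ - (2*B*R + 228)/4 = ¾ - (228 + 2*B*R)/4 = ¾ + (-57 - B*R/2) = -225/4 - B*R/2)
1/(59138 + C(Y, t)) = 1/(59138 + (-225/4 - ½*(-88)*(-68))) = 1/(59138 + (-225/4 - 2992)) = 1/(59138 - 12193/4) = 1/(224359/4) = 4/224359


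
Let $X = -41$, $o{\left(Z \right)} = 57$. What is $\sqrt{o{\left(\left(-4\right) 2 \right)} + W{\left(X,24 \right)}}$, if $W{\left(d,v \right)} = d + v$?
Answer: $2 \sqrt{10} \approx 6.3246$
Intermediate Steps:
$\sqrt{o{\left(\left(-4\right) 2 \right)} + W{\left(X,24 \right)}} = \sqrt{57 + \left(-41 + 24\right)} = \sqrt{57 - 17} = \sqrt{40} = 2 \sqrt{10}$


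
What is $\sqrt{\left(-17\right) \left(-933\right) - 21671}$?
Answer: $i \sqrt{5810} \approx 76.223 i$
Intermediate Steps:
$\sqrt{\left(-17\right) \left(-933\right) - 21671} = \sqrt{15861 - 21671} = \sqrt{-5810} = i \sqrt{5810}$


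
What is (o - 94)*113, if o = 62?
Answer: -3616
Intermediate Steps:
(o - 94)*113 = (62 - 94)*113 = -32*113 = -3616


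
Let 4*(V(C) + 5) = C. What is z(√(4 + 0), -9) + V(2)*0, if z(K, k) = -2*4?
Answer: -8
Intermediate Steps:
V(C) = -5 + C/4
z(K, k) = -8
z(√(4 + 0), -9) + V(2)*0 = -8 + (-5 + (¼)*2)*0 = -8 + (-5 + ½)*0 = -8 - 9/2*0 = -8 + 0 = -8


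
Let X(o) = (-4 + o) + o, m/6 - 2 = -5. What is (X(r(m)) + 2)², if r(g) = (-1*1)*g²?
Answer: 422500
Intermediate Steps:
m = -18 (m = 12 + 6*(-5) = 12 - 30 = -18)
r(g) = -g²
X(o) = -4 + 2*o
(X(r(m)) + 2)² = ((-4 + 2*(-1*(-18)²)) + 2)² = ((-4 + 2*(-1*324)) + 2)² = ((-4 + 2*(-324)) + 2)² = ((-4 - 648) + 2)² = (-652 + 2)² = (-650)² = 422500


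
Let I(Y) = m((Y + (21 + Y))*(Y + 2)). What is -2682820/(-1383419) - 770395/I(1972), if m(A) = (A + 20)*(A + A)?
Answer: 1077713889145244759/555732354627439080 ≈ 1.9393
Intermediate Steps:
m(A) = 2*A*(20 + A) (m(A) = (20 + A)*(2*A) = 2*A*(20 + A))
I(Y) = 2*(2 + Y)*(20 + (2 + Y)*(21 + 2*Y))*(21 + 2*Y) (I(Y) = 2*((Y + (21 + Y))*(Y + 2))*(20 + (Y + (21 + Y))*(Y + 2)) = 2*((21 + 2*Y)*(2 + Y))*(20 + (21 + 2*Y)*(2 + Y)) = 2*((2 + Y)*(21 + 2*Y))*(20 + (2 + Y)*(21 + 2*Y)) = 2*(2 + Y)*(20 + (2 + Y)*(21 + 2*Y))*(21 + 2*Y))
-2682820/(-1383419) - 770395/I(1972) = -2682820/(-1383419) - 770395/(5208 + 8*1972⁴ + 200*1972³ + 1666*1972² + 5200*1972) = -2682820*(-1/1383419) - 770395/(5208 + 8*15122640998656 + 200*7668682048 + 1666*3888784 + 10254400) = 2682820/1383419 - 770395/(5208 + 120981127989248 + 1533736409600 + 6478714144 + 10254400) = 2682820/1383419 - 770395/122521353372600 = 2682820/1383419 - 770395*1/122521353372600 = 2682820/1383419 - 154079/24504270674520 = 1077713889145244759/555732354627439080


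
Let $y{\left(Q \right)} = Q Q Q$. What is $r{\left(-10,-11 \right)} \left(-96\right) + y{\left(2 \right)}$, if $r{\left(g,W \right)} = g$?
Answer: $968$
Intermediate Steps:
$y{\left(Q \right)} = Q^{3}$ ($y{\left(Q \right)} = Q^{2} Q = Q^{3}$)
$r{\left(-10,-11 \right)} \left(-96\right) + y{\left(2 \right)} = \left(-10\right) \left(-96\right) + 2^{3} = 960 + 8 = 968$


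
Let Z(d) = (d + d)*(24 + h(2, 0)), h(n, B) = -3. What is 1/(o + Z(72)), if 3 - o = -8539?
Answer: 1/11566 ≈ 8.6460e-5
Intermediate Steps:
o = 8542 (o = 3 - 1*(-8539) = 3 + 8539 = 8542)
Z(d) = 42*d (Z(d) = (d + d)*(24 - 3) = (2*d)*21 = 42*d)
1/(o + Z(72)) = 1/(8542 + 42*72) = 1/(8542 + 3024) = 1/11566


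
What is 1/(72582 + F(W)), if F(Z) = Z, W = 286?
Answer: 1/72868 ≈ 1.3723e-5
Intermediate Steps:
1/(72582 + F(W)) = 1/(72582 + 286) = 1/72868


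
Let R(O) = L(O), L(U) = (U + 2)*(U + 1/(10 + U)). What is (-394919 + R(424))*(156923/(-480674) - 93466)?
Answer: 149227049498469901/7450447 ≈ 2.0029e+10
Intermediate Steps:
L(U) = (2 + U)*(U + 1/(10 + U))
R(O) = (2 + O³ + 12*O² + 21*O)/(10 + O)
(-394919 + R(424))*(156923/(-480674) - 93466) = (-394919 + (2 + 424³ + 12*424² + 21*424)/(10 + 424))*(156923/(-480674) - 93466) = (-394919 + (2 + 76225024 + 12*179776 + 8904)/434)*(156923*(-1/480674) - 93466) = (-394919 + (2 + 76225024 + 2157312 + 8904)/434)*(-156923/480674 - 93466) = (-394919 + (1/434)*78391242)*(-44926833007/480674) = (-394919 + 39195621/217)*(-44926833007/480674) = -46501802/217*(-44926833007/480674) = 149227049498469901/7450447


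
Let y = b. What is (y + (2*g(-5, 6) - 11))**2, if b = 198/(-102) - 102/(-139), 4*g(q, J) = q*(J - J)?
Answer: 832091716/5583769 ≈ 149.02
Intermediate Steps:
g(q, J) = 0 (g(q, J) = (q*(J - J))/4 = (q*0)/4 = (1/4)*0 = 0)
b = -2853/2363 (b = 198*(-1/102) - 102*(-1/139) = -33/17 + 102/139 = -2853/2363 ≈ -1.2074)
y = -2853/2363 ≈ -1.2074
(y + (2*g(-5, 6) - 11))**2 = (-2853/2363 + (2*0 - 11))**2 = (-2853/2363 + (0 - 11))**2 = (-2853/2363 - 11)**2 = (-28846/2363)**2 = 832091716/5583769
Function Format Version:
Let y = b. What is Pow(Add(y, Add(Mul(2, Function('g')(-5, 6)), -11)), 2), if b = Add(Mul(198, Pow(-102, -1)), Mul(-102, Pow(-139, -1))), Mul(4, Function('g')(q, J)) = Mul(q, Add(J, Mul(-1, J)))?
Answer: Rational(832091716, 5583769) ≈ 149.02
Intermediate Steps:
Function('g')(q, J) = 0 (Function('g')(q, J) = Mul(Rational(1, 4), Mul(q, Add(J, Mul(-1, J)))) = Mul(Rational(1, 4), Mul(q, 0)) = Mul(Rational(1, 4), 0) = 0)
b = Rational(-2853, 2363) (b = Add(Mul(198, Rational(-1, 102)), Mul(-102, Rational(-1, 139))) = Add(Rational(-33, 17), Rational(102, 139)) = Rational(-2853, 2363) ≈ -1.2074)
y = Rational(-2853, 2363) ≈ -1.2074
Pow(Add(y, Add(Mul(2, Function('g')(-5, 6)), -11)), 2) = Pow(Add(Rational(-2853, 2363), Add(Mul(2, 0), -11)), 2) = Pow(Add(Rational(-2853, 2363), Add(0, -11)), 2) = Pow(Add(Rational(-2853, 2363), -11), 2) = Pow(Rational(-28846, 2363), 2) = Rational(832091716, 5583769)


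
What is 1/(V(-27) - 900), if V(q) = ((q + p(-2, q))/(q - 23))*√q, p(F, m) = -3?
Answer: -2500/2250027 - 5*I*√3/2250027 ≈ -0.0011111 - 3.849e-6*I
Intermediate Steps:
V(q) = √q*(-3 + q)/(-23 + q) (V(q) = ((q - 3)/(q - 23))*√q = ((-3 + q)/(-23 + q))*√q = √q*(-3 + q)/(-23 + q))
1/(V(-27) - 900) = 1/(√(-27)*(-3 - 27)/(-23 - 27) - 900) = 1/((3*I*√3)*(-30)/(-50) - 900) = 1/((3*I*√3)*(-1/50)*(-30) - 900) = 1/(9*I*√3/5 - 900) = 1/(-900 + 9*I*√3/5)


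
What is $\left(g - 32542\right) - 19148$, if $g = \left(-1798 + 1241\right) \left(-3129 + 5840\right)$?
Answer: $-1561717$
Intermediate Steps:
$g = -1510027$ ($g = \left(-557\right) 2711 = -1510027$)
$\left(g - 32542\right) - 19148 = \left(-1510027 - 32542\right) - 19148 = -1542569 - 19148 = -1561717$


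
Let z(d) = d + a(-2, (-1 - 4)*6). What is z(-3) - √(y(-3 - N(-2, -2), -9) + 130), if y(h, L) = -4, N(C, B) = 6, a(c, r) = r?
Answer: -33 - 3*√14 ≈ -44.225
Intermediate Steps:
z(d) = -30 + d (z(d) = d + (-1 - 4)*6 = d - 5*6 = d - 30 = -30 + d)
z(-3) - √(y(-3 - N(-2, -2), -9) + 130) = (-30 - 3) - √(-4 + 130) = -33 - √126 = -33 - 3*√14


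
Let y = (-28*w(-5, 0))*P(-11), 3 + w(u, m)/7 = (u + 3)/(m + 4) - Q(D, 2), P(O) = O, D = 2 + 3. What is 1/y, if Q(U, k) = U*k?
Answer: -1/29106 ≈ -3.4357e-5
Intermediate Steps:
D = 5
w(u, m) = -91 + 7*(3 + u)/(4 + m) (w(u, m) = -21 + 7*((u + 3)/(m + 4) - 5*2) = -21 + 7*((3 + u)/(4 + m) - 1*10) = -21 + 7*((3 + u)/(4 + m) - 10) = -21 + 7*(-10 + (3 + u)/(4 + m)) = -21 + (-70 + 7*(3 + u)/(4 + m)) = -91 + 7*(3 + u)/(4 + m))
y = -29106 (y = -196*(-49 - 5 - 13*0)/(4 + 0)*(-11) = -196*(-49 - 5 + 0)/4*(-11) = -196*(-54)/4*(-11) = -28*(-189/2)*(-11) = 2646*(-11) = -29106)
1/y = 1/(-29106) = -1/29106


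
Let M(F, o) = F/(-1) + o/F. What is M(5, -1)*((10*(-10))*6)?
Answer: 3120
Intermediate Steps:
M(F, o) = -F + o/F (M(F, o) = F*(-1) + o/F = -F + o/F)
M(5, -1)*((10*(-10))*6) = (-1*5 - 1/5)*((10*(-10))*6) = (-5 - 1*1/5)*(-100*6) = (-5 - 1/5)*(-600) = -26/5*(-600) = 3120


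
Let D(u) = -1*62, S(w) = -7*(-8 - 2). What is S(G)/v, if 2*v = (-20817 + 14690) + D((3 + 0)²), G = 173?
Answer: -140/6189 ≈ -0.022621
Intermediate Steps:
S(w) = 70 (S(w) = -7*(-10) = 70)
D(u) = -62
v = -6189/2 (v = ((-20817 + 14690) - 62)/2 = (-6127 - 62)/2 = (½)*(-6189) = -6189/2 ≈ -3094.5)
S(G)/v = 70/(-6189/2) = 70*(-2/6189) = -140/6189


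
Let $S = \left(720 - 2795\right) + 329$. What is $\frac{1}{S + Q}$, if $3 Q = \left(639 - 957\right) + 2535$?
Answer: $- \frac{1}{1007} \approx -0.00099305$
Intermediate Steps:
$Q = 739$ ($Q = \frac{\left(639 - 957\right) + 2535}{3} = \frac{-318 + 2535}{3} = \frac{1}{3} \cdot 2217 = 739$)
$S = -1746$ ($S = -2075 + 329 = -1746$)
$\frac{1}{S + Q} = \frac{1}{-1746 + 739} = \frac{1}{-1007} = - \frac{1}{1007}$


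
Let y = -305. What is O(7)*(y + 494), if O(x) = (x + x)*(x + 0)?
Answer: 18522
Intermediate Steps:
O(x) = 2*x² (O(x) = (2*x)*x = 2*x²)
O(7)*(y + 494) = (2*7²)*(-305 + 494) = (2*49)*189 = 98*189 = 18522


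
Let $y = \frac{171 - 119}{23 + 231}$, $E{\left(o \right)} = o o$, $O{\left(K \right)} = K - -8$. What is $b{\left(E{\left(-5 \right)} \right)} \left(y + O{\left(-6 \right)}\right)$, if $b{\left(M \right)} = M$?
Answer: $\frac{7000}{127} \approx 55.118$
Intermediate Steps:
$O{\left(K \right)} = 8 + K$ ($O{\left(K \right)} = K + 8 = 8 + K$)
$E{\left(o \right)} = o^{2}$
$y = \frac{26}{127}$ ($y = \frac{52}{254} = 52 \cdot \frac{1}{254} = \frac{26}{127} \approx 0.20472$)
$b{\left(E{\left(-5 \right)} \right)} \left(y + O{\left(-6 \right)}\right) = \left(-5\right)^{2} \left(\frac{26}{127} + \left(8 - 6\right)\right) = 25 \left(\frac{26}{127} + 2\right) = 25 \cdot \frac{280}{127} = \frac{7000}{127}$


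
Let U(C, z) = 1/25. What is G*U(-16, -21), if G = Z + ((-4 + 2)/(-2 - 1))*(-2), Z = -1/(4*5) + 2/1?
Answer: 37/1500 ≈ 0.024667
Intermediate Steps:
Z = 39/20 (Z = -1/20 + 2*1 = -1*1/20 + 2 = -1/20 + 2 = 39/20 ≈ 1.9500)
U(C, z) = 1/25
G = 37/60 (G = 39/20 + ((-4 + 2)/(-2 - 1))*(-2) = 39/20 - 2/(-3)*(-2) = 39/20 - 2*(-1/3)*(-2) = 39/20 + (2/3)*(-2) = 39/20 - 4/3 = 37/60 ≈ 0.61667)
G*U(-16, -21) = (37/60)*(1/25) = 37/1500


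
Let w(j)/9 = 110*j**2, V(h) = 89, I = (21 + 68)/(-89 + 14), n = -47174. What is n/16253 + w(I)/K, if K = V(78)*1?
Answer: 25926624/2031625 ≈ 12.762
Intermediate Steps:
I = -89/75 (I = 89/(-75) = 89*(-1/75) = -89/75 ≈ -1.1867)
w(j) = 990*j**2 (w(j) = 9*(110*j**2) = 990*j**2)
K = 89 (K = 89*1 = 89)
n/16253 + w(I)/K = -47174/16253 + (990*(-89/75)**2)/89 = -47174*1/16253 + (990*(7921/5625))*(1/89) = -47174/16253 + (174262/125)*(1/89) = -47174/16253 + 1958/125 = 25926624/2031625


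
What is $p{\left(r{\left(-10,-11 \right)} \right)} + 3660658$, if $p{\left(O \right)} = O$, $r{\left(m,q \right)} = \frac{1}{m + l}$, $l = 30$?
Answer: $\frac{73213161}{20} \approx 3.6607 \cdot 10^{6}$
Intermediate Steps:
$r{\left(m,q \right)} = \frac{1}{30 + m}$ ($r{\left(m,q \right)} = \frac{1}{m + 30} = \frac{1}{30 + m}$)
$p{\left(r{\left(-10,-11 \right)} \right)} + 3660658 = \frac{1}{30 - 10} + 3660658 = \frac{1}{20} + 3660658 = \frac{73213161}{20}$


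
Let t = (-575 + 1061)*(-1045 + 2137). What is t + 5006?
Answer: 535718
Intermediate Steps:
t = 530712 (t = 486*1092 = 530712)
t + 5006 = 530712 + 5006 = 535718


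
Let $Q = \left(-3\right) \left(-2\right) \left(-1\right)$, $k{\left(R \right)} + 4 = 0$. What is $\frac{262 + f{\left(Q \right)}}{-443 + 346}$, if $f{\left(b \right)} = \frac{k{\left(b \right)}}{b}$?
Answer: $- \frac{788}{291} \approx -2.7079$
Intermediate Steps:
$k{\left(R \right)} = -4$ ($k{\left(R \right)} = -4 + 0 = -4$)
$Q = -6$ ($Q = 6 \left(-1\right) = -6$)
$f{\left(b \right)} = - \frac{4}{b}$
$\frac{262 + f{\left(Q \right)}}{-443 + 346} = \frac{262 - \frac{4}{-6}}{-443 + 346} = \frac{262 - - \frac{2}{3}}{-97} = \left(262 + \frac{2}{3}\right) \left(- \frac{1}{97}\right) = \frac{788}{3} \left(- \frac{1}{97}\right) = - \frac{788}{291}$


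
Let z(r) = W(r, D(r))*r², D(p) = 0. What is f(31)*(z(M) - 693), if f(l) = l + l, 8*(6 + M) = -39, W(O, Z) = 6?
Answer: 16461/16 ≈ 1028.8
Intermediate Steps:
M = -87/8 (M = -6 + (⅛)*(-39) = -6 - 39/8 = -87/8 ≈ -10.875)
f(l) = 2*l
z(r) = 6*r²
f(31)*(z(M) - 693) = (2*31)*(6*(-87/8)² - 693) = 62*(6*(7569/64) - 693) = 62*(22707/32 - 693) = 62*(531/32) = 16461/16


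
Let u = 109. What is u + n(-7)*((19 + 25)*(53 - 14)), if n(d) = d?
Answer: -11903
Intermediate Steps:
u + n(-7)*((19 + 25)*(53 - 14)) = 109 - 7*(19 + 25)*(53 - 14) = 109 - 308*39 = 109 - 7*1716 = 109 - 12012 = -11903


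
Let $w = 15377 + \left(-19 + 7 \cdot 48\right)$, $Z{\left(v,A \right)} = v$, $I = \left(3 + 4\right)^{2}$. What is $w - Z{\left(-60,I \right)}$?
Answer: $15754$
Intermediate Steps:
$I = 49$ ($I = 7^{2} = 49$)
$w = 15694$ ($w = 15377 + \left(-19 + 336\right) = 15377 + 317 = 15694$)
$w - Z{\left(-60,I \right)} = 15694 - -60 = 15694 + 60 = 15754$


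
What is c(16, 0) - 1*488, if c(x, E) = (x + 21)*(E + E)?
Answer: -488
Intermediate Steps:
c(x, E) = 2*E*(21 + x) (c(x, E) = (21 + x)*(2*E) = 2*E*(21 + x))
c(16, 0) - 1*488 = 2*0*(21 + 16) - 1*488 = 2*0*37 - 488 = 0 - 488 = -488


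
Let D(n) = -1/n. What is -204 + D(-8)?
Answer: -1631/8 ≈ -203.88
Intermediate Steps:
-204 + D(-8) = -204 - 1/(-8) = -204 - 1*(-1/8) = -204 + 1/8 = -1631/8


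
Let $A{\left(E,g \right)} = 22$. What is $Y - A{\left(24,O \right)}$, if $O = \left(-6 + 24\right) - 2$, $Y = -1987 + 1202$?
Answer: $-807$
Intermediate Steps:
$Y = -785$
$O = 16$ ($O = 18 - 2 = 16$)
$Y - A{\left(24,O \right)} = -785 - 22 = -807$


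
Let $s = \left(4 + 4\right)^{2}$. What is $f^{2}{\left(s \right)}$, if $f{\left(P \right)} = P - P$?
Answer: $0$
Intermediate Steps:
$s = 64$ ($s = 8^{2} = 64$)
$f{\left(P \right)} = 0$
$f^{2}{\left(s \right)} = 0^{2} = 0$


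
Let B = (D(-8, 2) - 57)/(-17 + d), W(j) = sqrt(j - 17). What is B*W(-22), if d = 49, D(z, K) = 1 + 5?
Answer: -51*I*sqrt(39)/32 ≈ -9.953*I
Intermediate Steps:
D(z, K) = 6
W(j) = sqrt(-17 + j)
B = -51/32 (B = (6 - 57)/(-17 + 49) = -51/32 ≈ -1.5938)
B*W(-22) = -51*sqrt(-17 - 22)/32 = -51*I*sqrt(39)/32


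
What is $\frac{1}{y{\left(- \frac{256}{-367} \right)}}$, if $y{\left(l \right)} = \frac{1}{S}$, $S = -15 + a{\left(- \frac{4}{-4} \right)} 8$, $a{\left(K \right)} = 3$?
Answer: $9$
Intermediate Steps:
$S = 9$ ($S = -15 + 3 \cdot 8 = -15 + 24 = 9$)
$y{\left(l \right)} = \frac{1}{9}$
$\frac{1}{y{\left(- \frac{256}{-367} \right)}} = \frac{1}{\frac{1}{9}} = 9$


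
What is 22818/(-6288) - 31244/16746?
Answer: -48214375/8774904 ≈ -5.4946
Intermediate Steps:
22818/(-6288) - 31244/16746 = 22818*(-1/6288) - 31244*1/16746 = -3803/1048 - 15622/8373 = -48214375/8774904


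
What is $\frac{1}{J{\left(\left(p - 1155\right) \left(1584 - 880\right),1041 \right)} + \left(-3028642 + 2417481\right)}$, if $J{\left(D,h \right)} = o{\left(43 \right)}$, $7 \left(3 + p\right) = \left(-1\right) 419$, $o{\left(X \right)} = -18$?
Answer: $- \frac{1}{611179} \approx -1.6362 \cdot 10^{-6}$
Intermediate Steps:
$p = - \frac{440}{7}$ ($p = -3 + \frac{\left(-1\right) 419}{7} = -3 + \frac{1}{7} \left(-419\right) = -3 - \frac{419}{7} = - \frac{440}{7} \approx -62.857$)
$J{\left(D,h \right)} = -18$
$\frac{1}{J{\left(\left(p - 1155\right) \left(1584 - 880\right),1041 \right)} + \left(-3028642 + 2417481\right)} = \frac{1}{-18 + \left(-3028642 + 2417481\right)} = \frac{1}{-18 - 611161} = \frac{1}{-611179} = - \frac{1}{611179}$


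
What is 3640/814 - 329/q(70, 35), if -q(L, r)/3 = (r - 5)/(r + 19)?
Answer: 410809/2035 ≈ 201.87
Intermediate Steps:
q(L, r) = -3*(-5 + r)/(19 + r) (q(L, r) = -3*(r - 5)/(r + 19) = -3*(-5 + r)/(19 + r))
3640/814 - 329/q(70, 35) = 3640/814 - 329*(19 + 35)/(3*(5 - 1*35)) = 3640*(1/814) - 329*18/(5 - 35) = 1820/407 - 329/(3*(1/54)*(-30)) = 1820/407 - 329/(-5/3) = 1820/407 - 329*(-⅗) = 1820/407 + 987/5 = 410809/2035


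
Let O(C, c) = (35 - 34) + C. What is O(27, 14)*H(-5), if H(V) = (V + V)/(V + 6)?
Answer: -280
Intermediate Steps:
O(C, c) = 1 + C
H(V) = 2*V/(6 + V) (H(V) = (2*V)/(6 + V) = 2*V/(6 + V))
O(27, 14)*H(-5) = (1 + 27)*(2*(-5)/(6 - 5)) = 28*(2*(-5)/1) = 28*(2*(-5)*1) = 28*(-10) = -280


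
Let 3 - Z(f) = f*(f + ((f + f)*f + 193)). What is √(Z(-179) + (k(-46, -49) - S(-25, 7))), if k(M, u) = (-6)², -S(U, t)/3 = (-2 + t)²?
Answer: √11473298 ≈ 3387.2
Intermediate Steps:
S(U, t) = -3*(-2 + t)²
Z(f) = 3 - f*(193 + f + 2*f²) (Z(f) = 3 - f*(f + ((f + f)*f + 193)) = 3 - f*(f + ((2*f)*f + 193)) = 3 - f*(f + (2*f² + 193)) = 3 - f*(f + (193 + 2*f²)) = 3 - f*(193 + f + 2*f²))
k(M, u) = 36
√(Z(-179) + (k(-46, -49) - S(-25, 7))) = √((3 - 1*(-179)² - 193*(-179) - 2*(-179)³) + (36 - (-3)*(-2 + 7)²)) = √((3 - 1*32041 + 34547 - 2*(-5735339)) + (36 - (-3)*5²)) = √((3 - 32041 + 34547 + 11470678) + (36 - (-3)*25)) = √(11473187 + (36 - 1*(-75))) = √(11473187 + (36 + 75)) = √(11473187 + 111) = √11473298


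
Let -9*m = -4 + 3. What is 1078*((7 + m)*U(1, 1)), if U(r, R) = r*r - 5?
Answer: -275968/9 ≈ -30663.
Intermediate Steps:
m = ⅑ (m = -(-4 + 3)/9 = -⅑*(-1) = ⅑ ≈ 0.11111)
U(r, R) = -5 + r² (U(r, R) = r² - 5 = -5 + r²)
1078*((7 + m)*U(1, 1)) = 1078*((7 + ⅑)*(-5 + 1²)) = 1078*(64*(-5 + 1)/9) = 1078*((64/9)*(-4)) = 1078*(-256/9) = -275968/9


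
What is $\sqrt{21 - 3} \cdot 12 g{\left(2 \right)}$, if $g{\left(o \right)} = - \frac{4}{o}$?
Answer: $- 72 \sqrt{2} \approx -101.82$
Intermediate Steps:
$\sqrt{21 - 3} \cdot 12 g{\left(2 \right)} = \sqrt{21 - 3} \cdot 12 \left(- \frac{4}{2}\right) = \sqrt{18} \cdot 12 \left(\left(-4\right) \frac{1}{2}\right) = 3 \sqrt{2} \cdot 12 \left(-2\right) = 36 \sqrt{2} \left(-2\right) = - 72 \sqrt{2}$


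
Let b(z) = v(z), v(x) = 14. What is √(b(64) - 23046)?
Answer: 2*I*√5758 ≈ 151.76*I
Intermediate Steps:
b(z) = 14
√(b(64) - 23046) = √(14 - 23046) = √(-23032) = 2*I*√5758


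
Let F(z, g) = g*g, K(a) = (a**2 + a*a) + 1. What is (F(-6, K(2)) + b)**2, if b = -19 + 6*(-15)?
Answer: 784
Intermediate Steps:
K(a) = 1 + 2*a**2 (K(a) = (a**2 + a**2) + 1 = 2*a**2 + 1 = 1 + 2*a**2)
F(z, g) = g**2
b = -109 (b = -19 - 90 = -109)
(F(-6, K(2)) + b)**2 = ((1 + 2*2**2)**2 - 109)**2 = ((1 + 2*4)**2 - 109)**2 = ((1 + 8)**2 - 109)**2 = (9**2 - 109)**2 = (81 - 109)**2 = (-28)**2 = 784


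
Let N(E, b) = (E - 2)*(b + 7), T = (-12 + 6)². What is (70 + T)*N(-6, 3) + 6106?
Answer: -2374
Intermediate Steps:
T = 36 (T = (-6)² = 36)
N(E, b) = (-2 + E)*(7 + b)
(70 + T)*N(-6, 3) + 6106 = (70 + 36)*(-14 - 2*3 + 7*(-6) - 6*3) + 6106 = 106*(-14 - 6 - 42 - 18) + 6106 = 106*(-80) + 6106 = -8480 + 6106 = -2374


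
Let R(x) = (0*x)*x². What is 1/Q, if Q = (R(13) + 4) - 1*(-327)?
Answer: 1/331 ≈ 0.0030211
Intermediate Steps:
R(x) = 0 (R(x) = 0*x² = 0)
Q = 331 (Q = (0 + 4) - 1*(-327) = 4 + 327 = 331)
1/Q = 1/331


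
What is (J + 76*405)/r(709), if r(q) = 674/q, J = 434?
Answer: 11065363/337 ≈ 32835.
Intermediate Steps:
(J + 76*405)/r(709) = (434 + 76*405)/((674/709)) = (434 + 30780)/((674*(1/709))) = 31214/(674/709) = 31214*(709/674) = 11065363/337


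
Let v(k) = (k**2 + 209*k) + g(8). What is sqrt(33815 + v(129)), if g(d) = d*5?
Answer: sqrt(77457) ≈ 278.31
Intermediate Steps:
g(d) = 5*d
v(k) = 40 + k**2 + 209*k (v(k) = (k**2 + 209*k) + 5*8 = (k**2 + 209*k) + 40 = 40 + k**2 + 209*k)
sqrt(33815 + v(129)) = sqrt(33815 + (40 + 129**2 + 209*129)) = sqrt(33815 + (40 + 16641 + 26961)) = sqrt(33815 + 43642) = sqrt(77457)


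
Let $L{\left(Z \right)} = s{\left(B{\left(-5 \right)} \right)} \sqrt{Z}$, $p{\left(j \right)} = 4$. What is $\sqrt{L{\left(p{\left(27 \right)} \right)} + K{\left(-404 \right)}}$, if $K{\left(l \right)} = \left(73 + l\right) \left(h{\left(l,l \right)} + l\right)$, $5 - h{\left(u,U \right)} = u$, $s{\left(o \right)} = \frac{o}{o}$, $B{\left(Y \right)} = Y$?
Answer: $i \sqrt{1653} \approx 40.657 i$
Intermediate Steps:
$s{\left(o \right)} = 1$
$h{\left(u,U \right)} = 5 - u$
$L{\left(Z \right)} = \sqrt{Z}$ ($L{\left(Z \right)} = 1 \sqrt{Z} = \sqrt{Z}$)
$K{\left(l \right)} = 365 + 5 l$ ($K{\left(l \right)} = \left(73 + l\right) \left(\left(5 - l\right) + l\right) = \left(73 + l\right) 5 = 365 + 5 l$)
$\sqrt{L{\left(p{\left(27 \right)} \right)} + K{\left(-404 \right)}} = \sqrt{\sqrt{4} + \left(365 + 5 \left(-404\right)\right)} = \sqrt{2 + \left(365 - 2020\right)} = \sqrt{2 - 1655} = \sqrt{-1653} = i \sqrt{1653}$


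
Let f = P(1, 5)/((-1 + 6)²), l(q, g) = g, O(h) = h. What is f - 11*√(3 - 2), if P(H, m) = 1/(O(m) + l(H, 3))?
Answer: -2199/200 ≈ -10.995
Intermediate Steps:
P(H, m) = 1/(3 + m) (P(H, m) = 1/(m + 3) = 1/(3 + m))
f = 1/200 (f = 1/((3 + 5)*((-1 + 6)²)) = 1/(8*(5²)) = (⅛)/25 = (⅛)*(1/25) = 1/200 ≈ 0.0050000)
f - 11*√(3 - 2) = 1/200 - 11*√(3 - 2) = 1/200 - 11*√1 = 1/200 - 11*1 = 1/200 - 11 = -2199/200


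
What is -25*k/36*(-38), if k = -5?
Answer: -2375/18 ≈ -131.94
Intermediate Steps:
-25*k/36*(-38) = -(-125)/36*(-38) = -25*(-5/36)*(-38) = (125/36)*(-38) = -2375/18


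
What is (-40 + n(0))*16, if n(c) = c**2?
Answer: -640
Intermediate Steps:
(-40 + n(0))*16 = (-40 + 0**2)*16 = (-40 + 0)*16 = -40*16 = -640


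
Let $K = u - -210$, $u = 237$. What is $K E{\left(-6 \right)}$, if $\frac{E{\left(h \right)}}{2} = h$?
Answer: $-5364$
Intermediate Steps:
$E{\left(h \right)} = 2 h$
$K = 447$ ($K = 237 - -210 = 237 + 210 = 447$)
$K E{\left(-6 \right)} = 447 \cdot 2 \left(-6\right) = 447 \left(-12\right) = -5364$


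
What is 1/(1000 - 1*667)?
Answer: 1/333 ≈ 0.0030030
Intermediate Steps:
1/(1000 - 1*667) = 1/(1000 - 667) = 1/333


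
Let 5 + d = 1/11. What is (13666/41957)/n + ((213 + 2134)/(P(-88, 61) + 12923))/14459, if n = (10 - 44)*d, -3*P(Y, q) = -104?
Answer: 42517664431807/21648779900847882 ≈ 0.0019640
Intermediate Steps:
P(Y, q) = 104/3 (P(Y, q) = -⅓*(-104) = 104/3)
d = -54/11 (d = -5 + 1/11 = -54/11 ≈ -4.9091)
n = 1836/11 (n = (10 - 44)*(-54/11) = -34*(-54/11) = 1836/11 ≈ 166.91)
(13666/41957)/n + ((213 + 2134)/(P(-88, 61) + 12923))/14459 = (13666/41957)/(1836/11) + ((213 + 2134)/(104/3 + 12923))/14459 = (13666*(1/41957))*(11/1836) + (2347/(38873/3))*(1/14459) = (13666/41957)*(11/1836) + (2347*(3/38873))*(1/14459) = 75163/38516526 + (7041/38873)*(1/14459) = 75163/38516526 + 7041/562064707 = 42517664431807/21648779900847882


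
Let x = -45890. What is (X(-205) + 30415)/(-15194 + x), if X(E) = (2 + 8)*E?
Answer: -28365/61084 ≈ -0.46436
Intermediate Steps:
X(E) = 10*E
(X(-205) + 30415)/(-15194 + x) = (10*(-205) + 30415)/(-15194 - 45890) = (-2050 + 30415)/(-61084) = 28365*(-1/61084) = -28365/61084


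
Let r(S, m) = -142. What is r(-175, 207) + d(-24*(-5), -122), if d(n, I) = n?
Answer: -22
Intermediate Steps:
r(-175, 207) + d(-24*(-5), -122) = -142 - 24*(-5) = -142 + 120 = -22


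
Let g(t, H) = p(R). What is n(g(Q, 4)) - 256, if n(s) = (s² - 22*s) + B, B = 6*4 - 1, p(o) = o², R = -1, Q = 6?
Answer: -254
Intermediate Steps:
g(t, H) = 1 (g(t, H) = (-1)² = 1)
B = 23 (B = 24 - 1 = 23)
n(s) = 23 + s² - 22*s (n(s) = (s² - 22*s) + 23 = 23 + s² - 22*s)
n(g(Q, 4)) - 256 = (23 + 1² - 22*1) - 256 = (23 + 1 - 22) - 256 = 2 - 256 = -254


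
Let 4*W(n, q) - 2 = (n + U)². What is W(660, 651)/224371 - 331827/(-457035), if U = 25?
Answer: 708523631/567332780 ≈ 1.2489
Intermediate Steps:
W(n, q) = ½ + (25 + n)²/4 (W(n, q) = ½ + (n + 25)²/4 = ½ + (25 + n)²/4)
W(660, 651)/224371 - 331827/(-457035) = (½ + (25 + 660)²/4)/224371 - 331827/(-457035) = (½ + (¼)*685²)*(1/224371) - 331827*(-1/457035) = (½ + (¼)*469225)*(1/224371) + 110609/152345 = (½ + 469225/4)*(1/224371) + 110609/152345 = (469227/4)*(1/224371) + 110609/152345 = 1947/3724 + 110609/152345 = 708523631/567332780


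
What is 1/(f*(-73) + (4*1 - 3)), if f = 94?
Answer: -1/6861 ≈ -0.00014575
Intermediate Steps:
1/(f*(-73) + (4*1 - 3)) = 1/(94*(-73) + (4*1 - 3)) = 1/(-6862 + (4 - 3)) = 1/(-6862 + 1) = 1/(-6861) = -1/6861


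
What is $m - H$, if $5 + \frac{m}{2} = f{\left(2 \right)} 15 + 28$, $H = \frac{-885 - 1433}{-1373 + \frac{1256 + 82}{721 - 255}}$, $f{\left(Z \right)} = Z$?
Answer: $\frac{16649673}{159620} \approx 104.31$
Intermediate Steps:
$H = \frac{270047}{159620}$ ($H = - \frac{2318}{-1373 + \frac{1338}{466}} = - \frac{2318}{-1373 + 1338 \cdot \frac{1}{466}} = - \frac{2318}{-1373 + \frac{669}{233}} = - \frac{2318}{- \frac{319240}{233}} = \left(-2318\right) \left(- \frac{233}{319240}\right) = \frac{270047}{159620} \approx 1.6918$)
$m = 106$ ($m = -10 + 2 \left(2 \cdot 15 + 28\right) = -10 + 2 \left(30 + 28\right) = -10 + 2 \cdot 58 = -10 + 116 = 106$)
$m - H = 106 - \frac{270047}{159620} = \frac{16649673}{159620}$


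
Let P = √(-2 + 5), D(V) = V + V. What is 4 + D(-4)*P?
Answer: 4 - 8*√3 ≈ -9.8564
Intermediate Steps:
D(V) = 2*V
P = √3 ≈ 1.7320
4 + D(-4)*P = 4 + (2*(-4))*√3 = 4 - 8*√3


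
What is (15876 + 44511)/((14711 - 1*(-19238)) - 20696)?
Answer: 60387/13253 ≈ 4.5565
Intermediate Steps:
(15876 + 44511)/((14711 - 1*(-19238)) - 20696) = 60387/((14711 + 19238) - 20696) = 60387/(33949 - 20696) = 60387/13253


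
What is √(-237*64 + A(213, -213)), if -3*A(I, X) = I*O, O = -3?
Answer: I*√14955 ≈ 122.29*I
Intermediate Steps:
A(I, X) = I (A(I, X) = -I*(-3)/3 = -(-1)*I = I)
√(-237*64 + A(213, -213)) = √(-237*64 + 213) = √(-15168 + 213) = √(-14955) = I*√14955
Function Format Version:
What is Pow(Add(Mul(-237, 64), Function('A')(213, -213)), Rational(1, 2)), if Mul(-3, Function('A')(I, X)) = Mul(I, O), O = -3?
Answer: Mul(I, Pow(14955, Rational(1, 2))) ≈ Mul(122.29, I)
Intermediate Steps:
Function('A')(I, X) = I (Function('A')(I, X) = Mul(Rational(-1, 3), Mul(I, -3)) = Mul(Rational(-1, 3), Mul(-3, I)) = I)
Pow(Add(Mul(-237, 64), Function('A')(213, -213)), Rational(1, 2)) = Pow(Add(Mul(-237, 64), 213), Rational(1, 2)) = Pow(Add(-15168, 213), Rational(1, 2)) = Pow(-14955, Rational(1, 2)) = Mul(I, Pow(14955, Rational(1, 2)))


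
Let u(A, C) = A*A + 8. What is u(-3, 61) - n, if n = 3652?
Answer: -3635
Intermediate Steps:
u(A, C) = 8 + A² (u(A, C) = A² + 8 = 8 + A²)
u(-3, 61) - n = (8 + (-3)²) - 1*3652 = (8 + 9) - 3652 = 17 - 3652 = -3635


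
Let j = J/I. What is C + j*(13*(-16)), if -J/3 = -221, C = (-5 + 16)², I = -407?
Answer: 187151/407 ≈ 459.83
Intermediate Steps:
C = 121 (C = 11² = 121)
J = 663 (J = -3*(-221) = 663)
j = -663/407 (j = 663/(-407) = 663*(-1/407) = -663/407 ≈ -1.6290)
C + j*(13*(-16)) = 121 - 8619*(-16)/407 = 121 - 663/407*(-208) = 121 + 137904/407 = 187151/407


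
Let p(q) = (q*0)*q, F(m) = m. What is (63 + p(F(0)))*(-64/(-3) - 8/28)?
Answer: 1326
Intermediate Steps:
p(q) = 0 (p(q) = 0*q = 0)
(63 + p(F(0)))*(-64/(-3) - 8/28) = (63 + 0)*(-64/(-3) - 8/28) = 63*(-64*(-⅓) - 8*1/28) = 63*(64/3 - 2/7) = 63*(442/21) = 1326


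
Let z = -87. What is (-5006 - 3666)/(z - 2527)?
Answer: 4336/1307 ≈ 3.3175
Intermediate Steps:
(-5006 - 3666)/(z - 2527) = (-5006 - 3666)/(-87 - 2527) = -8672/(-2614) = -8672*(-1/2614) = 4336/1307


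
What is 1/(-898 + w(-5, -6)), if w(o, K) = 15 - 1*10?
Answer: -1/893 ≈ -0.0011198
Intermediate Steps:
w(o, K) = 5 (w(o, K) = 15 - 10 = 5)
1/(-898 + w(-5, -6)) = 1/(-898 + 5) = 1/(-893) = -1/893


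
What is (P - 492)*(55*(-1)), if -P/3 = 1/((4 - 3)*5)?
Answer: 27093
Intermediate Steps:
P = -⅗ (P = -3*1/(5*(4 - 3)) = -3/(1*5) = -3/5 = -3*⅕ = -⅗ ≈ -0.60000)
(P - 492)*(55*(-1)) = (-⅗ - 492)*(55*(-1)) = -2463/5*(-55) = 27093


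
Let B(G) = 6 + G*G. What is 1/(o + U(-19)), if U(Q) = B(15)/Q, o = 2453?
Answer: 19/46376 ≈ 0.00040969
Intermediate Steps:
B(G) = 6 + G²
U(Q) = 231/Q (U(Q) = (6 + 15²)/Q = (6 + 225)/Q = 231/Q)
1/(o + U(-19)) = 1/(2453 + 231/(-19)) = 1/(2453 + 231*(-1/19)) = 1/(2453 - 231/19) = 1/(46376/19) = 19/46376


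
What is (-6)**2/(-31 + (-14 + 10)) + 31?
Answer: 1049/35 ≈ 29.971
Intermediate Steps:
(-6)**2/(-31 + (-14 + 10)) + 31 = 36/(-31 - 4) + 31 = 36/(-35) + 31 = 36*(-1/35) + 31 = -36/35 + 31 = 1049/35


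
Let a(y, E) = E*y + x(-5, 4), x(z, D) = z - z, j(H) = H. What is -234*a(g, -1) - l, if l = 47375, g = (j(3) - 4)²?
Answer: -47141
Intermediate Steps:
x(z, D) = 0
g = 1 (g = (3 - 4)² = (-1)² = 1)
a(y, E) = E*y (a(y, E) = E*y + 0 = E*y)
-234*a(g, -1) - l = -(-234) - 1*47375 = -234*(-1) - 47375 = 234 - 47375 = -47141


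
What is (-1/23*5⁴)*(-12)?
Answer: 7500/23 ≈ 326.09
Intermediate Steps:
(-1/23*5⁴)*(-12) = (-1*1/23*625)*(-12) = -1/23*625*(-12) = -625/23*(-12) = 7500/23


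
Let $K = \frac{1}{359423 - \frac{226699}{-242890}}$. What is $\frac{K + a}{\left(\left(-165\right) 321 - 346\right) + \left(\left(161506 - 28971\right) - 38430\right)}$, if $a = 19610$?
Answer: $\frac{855981198373490}{1780667873610093} \approx 0.48071$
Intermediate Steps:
$K = \frac{242890}{87300479169}$ ($K = \frac{1}{359423 - - \frac{226699}{242890}} = \frac{1}{359423 + \frac{226699}{242890}} = \frac{1}{\frac{87300479169}{242890}} = \frac{242890}{87300479169} \approx 2.7822 \cdot 10^{-6}$)
$\frac{K + a}{\left(\left(-165\right) 321 - 346\right) + \left(\left(161506 - 28971\right) - 38430\right)} = \frac{\frac{242890}{87300479169} + 19610}{\left(\left(-165\right) 321 - 346\right) + \left(\left(161506 - 28971\right) - 38430\right)} = \frac{1711962396746980}{87300479169 \left(\left(-52965 - 346\right) + \left(132535 - 38430\right)\right)} = \frac{1711962396746980}{87300479169 \left(-53311 + 94105\right)} = \frac{1711962396746980}{87300479169 \cdot 40794} = \frac{1711962396746980}{87300479169} \cdot \frac{1}{40794} = \frac{855981198373490}{1780667873610093}$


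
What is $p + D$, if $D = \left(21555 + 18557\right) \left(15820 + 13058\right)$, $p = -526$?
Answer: $1158353810$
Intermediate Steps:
$D = 1158354336$ ($D = 40112 \cdot 28878 = 1158354336$)
$p + D = -526 + 1158354336 = 1158353810$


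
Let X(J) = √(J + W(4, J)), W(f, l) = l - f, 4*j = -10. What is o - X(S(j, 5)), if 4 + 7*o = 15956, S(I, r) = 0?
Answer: 15952/7 - 2*I ≈ 2278.9 - 2.0*I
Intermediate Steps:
j = -5/2 (j = (¼)*(-10) = -5/2 ≈ -2.5000)
o = 15952/7 (o = -4/7 + (⅐)*15956 = -4/7 + 15956/7 = 15952/7 ≈ 2278.9)
X(J) = √(-4 + 2*J) (X(J) = √(J + (J - 1*4)) = √(J + (J - 4)) = √(J + (-4 + J)) = √(-4 + 2*J))
o - X(S(j, 5)) = 15952/7 - √(-4 + 2*0) = 15952/7 - √(-4 + 0) = 15952/7 - √(-4) = 15952/7 - 2*I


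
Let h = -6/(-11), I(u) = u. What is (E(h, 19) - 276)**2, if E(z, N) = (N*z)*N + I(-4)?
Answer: 835396/121 ≈ 6904.1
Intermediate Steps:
h = 6/11 (h = -6*(-1/11) = 6/11 ≈ 0.54545)
E(z, N) = -4 + z*N**2 (E(z, N) = (N*z)*N - 4 = z*N**2 - 4 = -4 + z*N**2)
(E(h, 19) - 276)**2 = ((-4 + (6/11)*19**2) - 276)**2 = ((-4 + (6/11)*361) - 276)**2 = ((-4 + 2166/11) - 276)**2 = (2122/11 - 276)**2 = (-914/11)**2 = 835396/121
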